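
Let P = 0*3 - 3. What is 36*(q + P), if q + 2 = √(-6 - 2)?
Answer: -180 + 72*I*√2 ≈ -180.0 + 101.82*I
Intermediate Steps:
q = -2 + 2*I*√2 (q = -2 + √(-6 - 2) = -2 + √(-8) = -2 + 2*I*√2 ≈ -2.0 + 2.8284*I)
P = -3 (P = 0 - 3 = -3)
36*(q + P) = 36*((-2 + 2*I*√2) - 3) = 36*(-5 + 2*I*√2) = -180 + 72*I*√2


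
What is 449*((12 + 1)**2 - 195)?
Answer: -11674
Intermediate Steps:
449*((12 + 1)**2 - 195) = 449*(13**2 - 195) = 449*(169 - 195) = 449*(-26) = -11674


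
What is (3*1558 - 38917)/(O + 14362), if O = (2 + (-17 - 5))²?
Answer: -283/122 ≈ -2.3197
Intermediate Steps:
O = 400 (O = (2 - 22)² = (-20)² = 400)
(3*1558 - 38917)/(O + 14362) = (3*1558 - 38917)/(400 + 14362) = (4674 - 38917)/14762 = -34243*1/14762 = -283/122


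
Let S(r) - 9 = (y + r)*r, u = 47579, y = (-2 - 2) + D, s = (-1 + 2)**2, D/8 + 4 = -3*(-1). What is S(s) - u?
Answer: -47581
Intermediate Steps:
D = -8 (D = -32 + 8*(-3*(-1)) = -32 + 8*3 = -32 + 24 = -8)
s = 1 (s = 1**2 = 1)
y = -12 (y = (-2 - 2) - 8 = -4 - 8 = -12)
S(r) = 9 + r*(-12 + r) (S(r) = 9 + (-12 + r)*r = 9 + r*(-12 + r))
S(s) - u = (9 + 1**2 - 12*1) - 1*47579 = (9 + 1 - 12) - 47579 = -2 - 47579 = -47581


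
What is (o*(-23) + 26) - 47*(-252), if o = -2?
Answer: 11916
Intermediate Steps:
(o*(-23) + 26) - 47*(-252) = (-2*(-23) + 26) - 47*(-252) = (46 + 26) + 11844 = 72 + 11844 = 11916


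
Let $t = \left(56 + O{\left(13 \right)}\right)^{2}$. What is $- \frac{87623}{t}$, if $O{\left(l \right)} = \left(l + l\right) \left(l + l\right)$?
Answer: $- \frac{87623}{535824} \approx -0.16353$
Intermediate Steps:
$O{\left(l \right)} = 4 l^{2}$ ($O{\left(l \right)} = 2 l 2 l = 4 l^{2}$)
$t = 535824$ ($t = \left(56 + 4 \cdot 13^{2}\right)^{2} = \left(56 + 4 \cdot 169\right)^{2} = \left(56 + 676\right)^{2} = 732^{2} = 535824$)
$- \frac{87623}{t} = - \frac{87623}{535824}$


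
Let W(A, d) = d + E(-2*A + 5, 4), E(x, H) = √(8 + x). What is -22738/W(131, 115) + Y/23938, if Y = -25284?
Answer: 2*(-6321*√249 + 136802476*I)/(11969*(√249 - 115*I)) ≈ -195.12 + 26.629*I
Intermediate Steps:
W(A, d) = d + √(13 - 2*A) (W(A, d) = d + √(8 + (-2*A + 5)) = d + √(8 + (5 - 2*A)) = d + √(13 - 2*A))
-22738/W(131, 115) + Y/23938 = -22738/(115 + √(13 - 2*131)) - 25284/23938 = -22738/(115 + √(13 - 262)) - 25284*1/23938 = -22738/(115 + √(-249)) - 12642/11969 = -22738/(115 + I*√249) - 12642/11969 = -12642/11969 - 22738/(115 + I*√249)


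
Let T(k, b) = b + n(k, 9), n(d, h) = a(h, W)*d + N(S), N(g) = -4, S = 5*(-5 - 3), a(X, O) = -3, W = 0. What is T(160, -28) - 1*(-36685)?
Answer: 36173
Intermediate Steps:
S = -40 (S = 5*(-8) = -40)
n(d, h) = -4 - 3*d (n(d, h) = -3*d - 4 = -4 - 3*d)
T(k, b) = -4 + b - 3*k (T(k, b) = b + (-4 - 3*k) = -4 + b - 3*k)
T(160, -28) - 1*(-36685) = (-4 - 28 - 3*160) - 1*(-36685) = (-4 - 28 - 480) + 36685 = -512 + 36685 = 36173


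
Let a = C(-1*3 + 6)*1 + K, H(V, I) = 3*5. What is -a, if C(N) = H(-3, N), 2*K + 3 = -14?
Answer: -13/2 ≈ -6.5000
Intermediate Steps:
K = -17/2 (K = -3/2 + (1/2)*(-14) = -3/2 - 7 = -17/2 ≈ -8.5000)
H(V, I) = 15
C(N) = 15
a = 13/2 (a = 15*1 - 17/2 = 15 - 17/2 = 13/2 ≈ 6.5000)
-a = -1*13/2 = -13/2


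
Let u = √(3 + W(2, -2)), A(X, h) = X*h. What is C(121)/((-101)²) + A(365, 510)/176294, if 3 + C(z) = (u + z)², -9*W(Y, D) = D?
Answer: 20160341012/8092687923 + 242*√29/30603 ≈ 2.5338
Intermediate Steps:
W(Y, D) = -D/9
u = √29/3 (u = √(3 - ⅑*(-2)) = √(3 + 2/9) = √(29/9) = √29/3 ≈ 1.7951)
C(z) = -3 + (z + √29/3)² (C(z) = -3 + (√29/3 + z)² = -3 + (z + √29/3)²)
C(121)/((-101)²) + A(365, 510)/176294 = (-3 + (√29 + 3*121)²/9)/((-101)²) + (365*510)/176294 = (-3 + (√29 + 363)²/9)/10201 + 186150*(1/176294) = (-3 + (363 + √29)²/9)*(1/10201) + 93075/88147 = (-3/10201 + (363 + √29)²/91809) + 93075/88147 = 949193634/899187547 + (363 + √29)²/91809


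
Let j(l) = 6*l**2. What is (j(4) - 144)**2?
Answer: 2304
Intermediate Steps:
(j(4) - 144)**2 = (6*4**2 - 144)**2 = (6*16 - 144)**2 = (96 - 144)**2 = (-48)**2 = 2304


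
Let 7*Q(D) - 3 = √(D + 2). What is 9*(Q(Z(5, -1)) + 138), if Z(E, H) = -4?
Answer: 8721/7 + 9*I*√2/7 ≈ 1245.9 + 1.8183*I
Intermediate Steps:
Q(D) = 3/7 + √(2 + D)/7 (Q(D) = 3/7 + √(D + 2)/7 = 3/7 + √(2 + D)/7)
9*(Q(Z(5, -1)) + 138) = 9*((3/7 + √(2 - 4)/7) + 138) = 9*((3/7 + √(-2)/7) + 138) = 9*((3/7 + (I*√2)/7) + 138) = 9*((3/7 + I*√2/7) + 138) = 9*(969/7 + I*√2/7) = 8721/7 + 9*I*√2/7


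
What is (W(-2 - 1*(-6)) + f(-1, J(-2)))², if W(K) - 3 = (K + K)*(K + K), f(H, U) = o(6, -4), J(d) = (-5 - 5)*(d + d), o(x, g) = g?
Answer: 3969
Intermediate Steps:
J(d) = -20*d
f(H, U) = -4
W(K) = 3 + 4*K² (W(K) = 3 + (K + K)*(K + K) = 3 + (2*K)*(2*K) = 3 + 4*K²)
(W(-2 - 1*(-6)) + f(-1, J(-2)))² = ((3 + 4*(-2 - 1*(-6))²) - 4)² = ((3 + 4*(-2 + 6)²) - 4)² = ((3 + 4*4²) - 4)² = ((3 + 4*16) - 4)² = ((3 + 64) - 4)² = (67 - 4)² = 63² = 3969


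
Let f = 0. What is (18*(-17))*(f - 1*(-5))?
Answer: -1530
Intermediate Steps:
(18*(-17))*(f - 1*(-5)) = (18*(-17))*(0 - 1*(-5)) = -306*(0 + 5) = -306*5 = -1530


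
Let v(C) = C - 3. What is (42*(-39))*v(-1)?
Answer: 6552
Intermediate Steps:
v(C) = -3 + C
(42*(-39))*v(-1) = (42*(-39))*(-3 - 1) = -1638*(-4) = 6552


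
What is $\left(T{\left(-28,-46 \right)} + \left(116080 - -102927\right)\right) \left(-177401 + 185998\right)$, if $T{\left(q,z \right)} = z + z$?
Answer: $1882012255$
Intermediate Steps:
$T{\left(q,z \right)} = 2 z$
$\left(T{\left(-28,-46 \right)} + \left(116080 - -102927\right)\right) \left(-177401 + 185998\right) = \left(2 \left(-46\right) + \left(116080 - -102927\right)\right) \left(-177401 + 185998\right) = \left(-92 + \left(116080 + 102927\right)\right) 8597 = \left(-92 + 219007\right) 8597 = 218915 \cdot 8597 = 1882012255$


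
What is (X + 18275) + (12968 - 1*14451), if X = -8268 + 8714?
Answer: 17238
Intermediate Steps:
X = 446
(X + 18275) + (12968 - 1*14451) = (446 + 18275) + (12968 - 1*14451) = 18721 + (12968 - 14451) = 18721 - 1483 = 17238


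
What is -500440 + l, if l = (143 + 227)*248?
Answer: -408680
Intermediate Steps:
l = 91760 (l = 370*248 = 91760)
-500440 + l = -500440 + 91760 = -408680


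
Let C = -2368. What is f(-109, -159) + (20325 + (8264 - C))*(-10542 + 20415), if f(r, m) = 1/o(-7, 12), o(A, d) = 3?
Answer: 916915384/3 ≈ 3.0564e+8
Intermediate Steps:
f(r, m) = 1/3
f(-109, -159) + (20325 + (8264 - C))*(-10542 + 20415) = 1/3 + (20325 + (8264 - 1*(-2368)))*(-10542 + 20415) = 1/3 + (20325 + (8264 + 2368))*9873 = 1/3 + (20325 + 10632)*9873 = 1/3 + 30957*9873 = 1/3 + 305638461 = 916915384/3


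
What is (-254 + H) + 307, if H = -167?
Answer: -114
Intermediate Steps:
(-254 + H) + 307 = (-254 - 167) + 307 = -421 + 307 = -114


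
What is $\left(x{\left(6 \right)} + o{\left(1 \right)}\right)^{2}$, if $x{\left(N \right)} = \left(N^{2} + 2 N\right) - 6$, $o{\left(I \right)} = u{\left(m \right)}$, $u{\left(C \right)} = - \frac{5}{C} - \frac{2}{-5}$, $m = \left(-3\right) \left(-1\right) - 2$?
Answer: $\frac{34969}{25} \approx 1398.8$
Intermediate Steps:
$m = 1$ ($m = 3 - 2 = 1$)
$u{\left(C \right)} = \frac{2}{5} - \frac{5}{C}$ ($u{\left(C \right)} = - \frac{5}{C} - - \frac{2}{5} = - \frac{5}{C} + \frac{2}{5} = \frac{2}{5} - \frac{5}{C}$)
$o{\left(I \right)} = - \frac{23}{5}$ ($o{\left(I \right)} = \frac{2}{5} - \frac{5}{1} = \frac{2}{5} - 5 = - \frac{23}{5}$)
$x{\left(N \right)} = -6 + N^{2} + 2 N$
$\left(x{\left(6 \right)} + o{\left(1 \right)}\right)^{2} = \left(\left(-6 + 6^{2} + 2 \cdot 6\right) - \frac{23}{5}\right)^{2} = \left(\left(-6 + 36 + 12\right) - \frac{23}{5}\right)^{2} = \left(42 - \frac{23}{5}\right)^{2} = \left(\frac{187}{5}\right)^{2} = \frac{34969}{25}$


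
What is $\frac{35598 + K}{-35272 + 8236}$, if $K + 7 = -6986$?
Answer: $- \frac{9535}{9012} \approx -1.058$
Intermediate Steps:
$K = -6993$ ($K = -7 - 6986 = -6993$)
$\frac{35598 + K}{-35272 + 8236} = \frac{35598 - 6993}{-35272 + 8236} = \frac{28605}{-27036} = 28605 \left(- \frac{1}{27036}\right) = - \frac{9535}{9012}$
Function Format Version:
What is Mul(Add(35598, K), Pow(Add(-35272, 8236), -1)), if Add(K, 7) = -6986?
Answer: Rational(-9535, 9012) ≈ -1.0580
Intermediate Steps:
K = -6993 (K = Add(-7, -6986) = -6993)
Mul(Add(35598, K), Pow(Add(-35272, 8236), -1)) = Mul(Add(35598, -6993), Pow(Add(-35272, 8236), -1)) = Mul(28605, Pow(-27036, -1)) = Mul(28605, Rational(-1, 27036)) = Rational(-9535, 9012)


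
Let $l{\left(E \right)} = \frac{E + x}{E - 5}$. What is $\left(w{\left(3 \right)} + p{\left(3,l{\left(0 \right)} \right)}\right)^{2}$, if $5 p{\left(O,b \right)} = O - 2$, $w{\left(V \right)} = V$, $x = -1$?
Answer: $\frac{256}{25} \approx 10.24$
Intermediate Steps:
$l{\left(E \right)} = \frac{-1 + E}{-5 + E}$ ($l{\left(E \right)} = \frac{E - 1}{E - 5} = \frac{-1 + E}{-5 + E}$)
$p{\left(O,b \right)} = - \frac{2}{5} + \frac{O}{5}$ ($p{\left(O,b \right)} = \frac{O - 2}{5} = \frac{-2 + O}{5} = - \frac{2}{5} + \frac{O}{5}$)
$\left(w{\left(3 \right)} + p{\left(3,l{\left(0 \right)} \right)}\right)^{2} = \left(3 + \left(- \frac{2}{5} + \frac{1}{5} \cdot 3\right)\right)^{2} = \left(3 + \left(- \frac{2}{5} + \frac{3}{5}\right)\right)^{2} = \left(3 + \frac{1}{5}\right)^{2} = \left(\frac{16}{5}\right)^{2} = \frac{256}{25}$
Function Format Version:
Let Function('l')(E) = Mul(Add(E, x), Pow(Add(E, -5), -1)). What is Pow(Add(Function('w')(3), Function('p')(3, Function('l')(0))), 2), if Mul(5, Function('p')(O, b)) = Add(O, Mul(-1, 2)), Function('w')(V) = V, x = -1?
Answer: Rational(256, 25) ≈ 10.240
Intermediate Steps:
Function('l')(E) = Mul(Pow(Add(-5, E), -1), Add(-1, E)) (Function('l')(E) = Mul(Add(E, -1), Pow(Add(E, -5), -1)) = Mul(Add(-1, E), Pow(Add(-5, E), -1)) = Mul(Pow(Add(-5, E), -1), Add(-1, E)))
Function('p')(O, b) = Add(Rational(-2, 5), Mul(Rational(1, 5), O)) (Function('p')(O, b) = Mul(Rational(1, 5), Add(O, Mul(-1, 2))) = Mul(Rational(1, 5), Add(O, -2)) = Mul(Rational(1, 5), Add(-2, O)) = Add(Rational(-2, 5), Mul(Rational(1, 5), O)))
Pow(Add(Function('w')(3), Function('p')(3, Function('l')(0))), 2) = Pow(Add(3, Add(Rational(-2, 5), Mul(Rational(1, 5), 3))), 2) = Pow(Add(3, Add(Rational(-2, 5), Rational(3, 5))), 2) = Pow(Add(3, Rational(1, 5)), 2) = Pow(Rational(16, 5), 2) = Rational(256, 25)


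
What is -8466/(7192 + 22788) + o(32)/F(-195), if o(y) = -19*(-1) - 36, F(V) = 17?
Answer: -19223/14990 ≈ -1.2824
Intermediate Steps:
o(y) = -17 (o(y) = 19 - 36 = -17)
-8466/(7192 + 22788) + o(32)/F(-195) = -8466/(7192 + 22788) - 17/17 = -8466/29980 - 17*1/17 = -8466*1/29980 - 1 = -4233/14990 - 1 = -19223/14990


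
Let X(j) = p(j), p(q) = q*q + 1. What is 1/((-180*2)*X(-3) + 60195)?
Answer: 1/56595 ≈ 1.7669e-5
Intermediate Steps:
p(q) = 1 + q² (p(q) = q² + 1 = 1 + q²)
X(j) = 1 + j²
1/((-180*2)*X(-3) + 60195) = 1/((-180*2)*(1 + (-3)²) + 60195) = 1/((-30*12)*(1 + 9) + 60195) = 1/(-360*10 + 60195) = 1/(-3600 + 60195) = 1/56595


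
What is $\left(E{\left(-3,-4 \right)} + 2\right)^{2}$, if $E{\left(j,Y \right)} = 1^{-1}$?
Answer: $9$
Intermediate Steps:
$E{\left(j,Y \right)} = 1$
$\left(E{\left(-3,-4 \right)} + 2\right)^{2} = \left(1 + 2\right)^{2} = 3^{2} = 9$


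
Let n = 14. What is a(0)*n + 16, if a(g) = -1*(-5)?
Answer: 86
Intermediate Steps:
a(g) = 5
a(0)*n + 16 = 5*14 + 16 = 70 + 16 = 86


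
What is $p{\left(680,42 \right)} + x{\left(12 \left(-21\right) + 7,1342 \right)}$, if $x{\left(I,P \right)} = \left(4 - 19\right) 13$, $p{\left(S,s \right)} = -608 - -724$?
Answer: $-79$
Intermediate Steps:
$p{\left(S,s \right)} = 116$ ($p{\left(S,s \right)} = -608 + 724 = 116$)
$x{\left(I,P \right)} = -195$ ($x{\left(I,P \right)} = \left(-15\right) 13 = -195$)
$p{\left(680,42 \right)} + x{\left(12 \left(-21\right) + 7,1342 \right)} = 116 - 195 = -79$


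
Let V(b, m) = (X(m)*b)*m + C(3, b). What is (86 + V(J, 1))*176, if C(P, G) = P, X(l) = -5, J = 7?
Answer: 9504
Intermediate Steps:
V(b, m) = 3 - 5*b*m (V(b, m) = (-5*b)*m + 3 = -5*b*m + 3 = 3 - 5*b*m)
(86 + V(J, 1))*176 = (86 + (3 - 5*7*1))*176 = (86 + (3 - 35))*176 = (86 - 32)*176 = 54*176 = 9504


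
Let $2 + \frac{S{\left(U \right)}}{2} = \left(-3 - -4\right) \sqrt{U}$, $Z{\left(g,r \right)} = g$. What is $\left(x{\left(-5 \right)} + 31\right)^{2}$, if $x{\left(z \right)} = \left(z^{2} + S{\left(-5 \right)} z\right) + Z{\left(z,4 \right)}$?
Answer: $4541 - 1420 i \sqrt{5} \approx 4541.0 - 3175.2 i$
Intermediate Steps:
$S{\left(U \right)} = -4 + 2 \sqrt{U}$ ($S{\left(U \right)} = -4 + 2 \left(-3 - -4\right) \sqrt{U} = -4 + 2 \left(-3 + 4\right) \sqrt{U} = -4 + 2 \cdot 1 \sqrt{U} = -4 + 2 \sqrt{U}$)
$x{\left(z \right)} = z + z^{2} + z \left(-4 + 2 i \sqrt{5}\right)$ ($x{\left(z \right)} = \left(z^{2} + \left(-4 + 2 \sqrt{-5}\right) z\right) + z = \left(z^{2} + \left(-4 + 2 i \sqrt{5}\right) z\right) + z = \left(z^{2} + z \left(-4 + 2 i \sqrt{5}\right)\right) + z = z + z^{2} + z \left(-4 + 2 i \sqrt{5}\right)$)
$\left(x{\left(-5 \right)} + 31\right)^{2} = \left(- 5 \left(-3 - 5 + 2 i \sqrt{5}\right) + 31\right)^{2} = \left(- 5 \left(-8 + 2 i \sqrt{5}\right) + 31\right)^{2} = \left(\left(40 - 10 i \sqrt{5}\right) + 31\right)^{2} = \left(71 - 10 i \sqrt{5}\right)^{2}$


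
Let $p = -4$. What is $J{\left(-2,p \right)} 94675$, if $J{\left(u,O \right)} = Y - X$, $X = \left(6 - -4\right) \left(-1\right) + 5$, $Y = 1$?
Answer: $568050$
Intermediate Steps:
$X = -5$ ($X = \left(6 + 4\right) \left(-1\right) + 5 = 10 \left(-1\right) + 5 = -10 + 5 = -5$)
$J{\left(u,O \right)} = 6$ ($J{\left(u,O \right)} = 1 - -5 = 1 + 5 = 6$)
$J{\left(-2,p \right)} 94675 = 6 \cdot 94675 = 568050$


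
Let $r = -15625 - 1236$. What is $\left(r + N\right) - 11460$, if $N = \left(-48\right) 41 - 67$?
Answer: $-30356$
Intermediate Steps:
$r = -16861$ ($r = -15625 - 1236 = -16861$)
$N = -2035$ ($N = -1968 - 67 = -2035$)
$\left(r + N\right) - 11460 = \left(-16861 - 2035\right) - 11460 = -18896 - 11460 = -30356$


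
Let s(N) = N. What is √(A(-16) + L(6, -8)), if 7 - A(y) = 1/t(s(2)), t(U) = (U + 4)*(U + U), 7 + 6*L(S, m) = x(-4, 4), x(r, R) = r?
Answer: √82/4 ≈ 2.2638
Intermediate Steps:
L(S, m) = -11/6 (L(S, m) = -7/6 + (⅙)*(-4) = -7/6 - ⅔ = -11/6)
t(U) = 2*U*(4 + U) (t(U) = (4 + U)*(2*U) = 2*U*(4 + U))
A(y) = 167/24 (A(y) = 7 - 1/(2*2*(4 + 2)) = 7 - 1/(2*2*6) = 7 - 1/24 = 167/24)
√(A(-16) + L(6, -8)) = √(167/24 - 11/6) = √(41/8) = √82/4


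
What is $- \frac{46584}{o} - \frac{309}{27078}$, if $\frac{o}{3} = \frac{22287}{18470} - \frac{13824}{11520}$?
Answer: $- \frac{862892102943}{370066} \approx -2.3317 \cdot 10^{6}$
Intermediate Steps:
$o = \frac{369}{18470}$ ($o = 3 \left(\frac{22287}{18470} - \frac{13824}{11520}\right) = 3 \left(22287 \cdot \frac{1}{18470} - \frac{6}{5}\right) = 3 \left(\frac{22287}{18470} - \frac{6}{5}\right) = 3 \cdot \frac{123}{18470} = \frac{369}{18470} \approx 0.019978$)
$- \frac{46584}{o} - \frac{309}{27078} = - \frac{46584}{\frac{369}{18470}} - \frac{309}{27078} = \left(-46584\right) \frac{18470}{369} - \frac{103}{9026} = - \frac{95600720}{41} - \frac{103}{9026} = - \frac{862892102943}{370066}$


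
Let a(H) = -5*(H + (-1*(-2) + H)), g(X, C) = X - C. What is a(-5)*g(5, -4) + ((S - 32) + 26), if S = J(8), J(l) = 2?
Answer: 356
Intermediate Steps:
S = 2
a(H) = -10 - 10*H (a(H) = -5*(H + (2 + H)) = -5*(2 + 2*H) = -10 - 10*H)
a(-5)*g(5, -4) + ((S - 32) + 26) = (-10 - 10*(-5))*(5 - 1*(-4)) + ((2 - 32) + 26) = (-10 + 50)*(5 + 4) + (-30 + 26) = 40*9 - 4 = 360 - 4 = 356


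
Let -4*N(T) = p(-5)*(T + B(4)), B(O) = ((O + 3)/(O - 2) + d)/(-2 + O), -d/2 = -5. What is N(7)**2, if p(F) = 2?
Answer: 3025/64 ≈ 47.266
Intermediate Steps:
d = 10 (d = -2*(-5) = 10)
B(O) = (10 + (3 + O)/(-2 + O))/(-2 + O) (B(O) = ((O + 3)/(O - 2) + 10)/(-2 + O) = ((3 + O)/(-2 + O) + 10)/(-2 + O) = (10 + (3 + O)/(-2 + O))/(-2 + O))
N(T) = -27/8 - T/2 (N(T) = -(T + (-17 + 11*4)/(-2 + 4)**2)/2 = -(T + (-17 + 44)/2**2)/2 = -(T + (1/4)*27)/2 = -(T + 27/4)/2 = -(27/4 + T)/2 = -(27/2 + 2*T)/4 = -27/8 - T/2)
N(7)**2 = (-27/8 - 1/2*7)**2 = (-27/8 - 7/2)**2 = (-55/8)**2 = 3025/64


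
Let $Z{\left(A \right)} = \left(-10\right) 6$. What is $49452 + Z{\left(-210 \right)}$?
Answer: $49392$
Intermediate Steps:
$Z{\left(A \right)} = -60$
$49452 + Z{\left(-210 \right)} = 49452 - 60 = 49392$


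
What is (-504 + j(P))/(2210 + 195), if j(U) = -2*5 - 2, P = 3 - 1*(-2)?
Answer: -516/2405 ≈ -0.21455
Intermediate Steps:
P = 5 (P = 3 + 2 = 5)
j(U) = -12 (j(U) = -10 - 2 = -12)
(-504 + j(P))/(2210 + 195) = (-504 - 12)/(2210 + 195) = -516/2405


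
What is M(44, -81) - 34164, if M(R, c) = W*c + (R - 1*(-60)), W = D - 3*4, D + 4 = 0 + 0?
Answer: -32764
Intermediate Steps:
D = -4 (D = -4 + (0 + 0) = -4 + 0 = -4)
W = -16 (W = -4 - 3*4 = -4 - 12 = -16)
M(R, c) = 60 + R - 16*c (M(R, c) = -16*c + (R - 1*(-60)) = -16*c + (R + 60) = -16*c + (60 + R) = 60 + R - 16*c)
M(44, -81) - 34164 = (60 + 44 - 16*(-81)) - 34164 = (60 + 44 + 1296) - 34164 = 1400 - 34164 = -32764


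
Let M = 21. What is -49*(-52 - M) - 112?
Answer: 3465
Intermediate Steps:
-49*(-52 - M) - 112 = -49*(-52 - 1*21) - 112 = -49*(-52 - 21) - 112 = -49*(-73) - 112 = 3577 - 112 = 3465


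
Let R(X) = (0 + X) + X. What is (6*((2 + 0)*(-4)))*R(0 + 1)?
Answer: -96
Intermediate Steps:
R(X) = 2*X (R(X) = X + X = 2*X)
(6*((2 + 0)*(-4)))*R(0 + 1) = (6*((2 + 0)*(-4)))*(2*(0 + 1)) = (6*(2*(-4)))*(2*1) = (6*(-8))*2 = -48*2 = -96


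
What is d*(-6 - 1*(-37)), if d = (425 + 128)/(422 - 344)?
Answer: 17143/78 ≈ 219.78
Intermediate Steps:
d = 553/78 ≈ 7.0897
d*(-6 - 1*(-37)) = 553*(-6 - 1*(-37))/78 = 553*(-6 + 37)/78 = (553/78)*31 = 17143/78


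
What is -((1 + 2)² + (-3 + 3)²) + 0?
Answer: -9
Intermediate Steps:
-((1 + 2)² + (-3 + 3)²) + 0 = -(3² + 0²) + 0 = -(9 + 0) + 0 = -1*9 + 0 = -9 + 0 = -9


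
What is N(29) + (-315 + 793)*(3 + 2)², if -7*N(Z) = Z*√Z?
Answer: 11950 - 29*√29/7 ≈ 11928.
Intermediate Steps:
N(Z) = -Z^(3/2)/7 (N(Z) = -Z*√Z/7 = -Z^(3/2)/7)
N(29) + (-315 + 793)*(3 + 2)² = -29*√29/7 + (-315 + 793)*(3 + 2)² = -29*√29/7 + 478*5² = -29*√29/7 + 478*25 = -29*√29/7 + 11950 = 11950 - 29*√29/7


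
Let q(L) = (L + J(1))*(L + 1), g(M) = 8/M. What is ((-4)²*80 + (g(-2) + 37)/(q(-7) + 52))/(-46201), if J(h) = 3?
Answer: -97313/3511276 ≈ -0.027714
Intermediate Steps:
q(L) = (1 + L)*(3 + L) (q(L) = (L + 3)*(L + 1) = (3 + L)*(1 + L) = (1 + L)*(3 + L))
((-4)²*80 + (g(-2) + 37)/(q(-7) + 52))/(-46201) = ((-4)²*80 + (8/(-2) + 37)/((3 + (-7)² + 4*(-7)) + 52))/(-46201) = (16*80 + (8*(-½) + 37)/((3 + 49 - 28) + 52))*(-1/46201) = (1280 + (-4 + 37)/(24 + 52))*(-1/46201) = (1280 + 33/76)*(-1/46201) = (97313/76)*(-1/46201) = -97313/3511276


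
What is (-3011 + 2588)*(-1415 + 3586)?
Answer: -918333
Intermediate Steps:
(-3011 + 2588)*(-1415 + 3586) = -423*2171 = -918333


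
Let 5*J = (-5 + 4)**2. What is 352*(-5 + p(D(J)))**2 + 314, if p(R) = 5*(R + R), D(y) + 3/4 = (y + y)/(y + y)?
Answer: 2514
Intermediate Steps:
J = 1/5 (J = (-5 + 4)**2/5 = (1/5)*(-1)**2 = (1/5)*1 = 1/5 ≈ 0.20000)
D(y) = 1/4 (D(y) = -3/4 + (y + y)/(y + y) = -3/4 + (2*y)/((2*y)) = -3/4 + (2*y)*(1/(2*y)) = -3/4 + 1 = 1/4)
p(R) = 10*R (p(R) = 5*(2*R) = 10*R)
352*(-5 + p(D(J)))**2 + 314 = 352*(-5 + 10*(1/4))**2 + 314 = 352*(-5 + 5/2)**2 + 314 = 352*(-5/2)**2 + 314 = 352*(25/4) + 314 = 2200 + 314 = 2514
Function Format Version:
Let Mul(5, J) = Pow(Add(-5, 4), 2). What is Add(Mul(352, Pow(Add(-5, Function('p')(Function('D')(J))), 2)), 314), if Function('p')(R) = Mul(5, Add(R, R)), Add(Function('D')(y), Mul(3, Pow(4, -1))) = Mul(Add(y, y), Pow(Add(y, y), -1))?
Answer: 2514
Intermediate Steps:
J = Rational(1, 5) (J = Mul(Rational(1, 5), Pow(Add(-5, 4), 2)) = Mul(Rational(1, 5), Pow(-1, 2)) = Mul(Rational(1, 5), 1) = Rational(1, 5) ≈ 0.20000)
Function('D')(y) = Rational(1, 4) (Function('D')(y) = Add(Rational(-3, 4), Mul(Add(y, y), Pow(Add(y, y), -1))) = Add(Rational(-3, 4), Mul(Mul(2, y), Pow(Mul(2, y), -1))) = Add(Rational(-3, 4), Mul(Mul(2, y), Mul(Rational(1, 2), Pow(y, -1)))) = Add(Rational(-3, 4), 1) = Rational(1, 4))
Function('p')(R) = Mul(10, R) (Function('p')(R) = Mul(5, Mul(2, R)) = Mul(10, R))
Add(Mul(352, Pow(Add(-5, Function('p')(Function('D')(J))), 2)), 314) = Add(Mul(352, Pow(Add(-5, Mul(10, Rational(1, 4))), 2)), 314) = Add(Mul(352, Pow(Add(-5, Rational(5, 2)), 2)), 314) = Add(Mul(352, Pow(Rational(-5, 2), 2)), 314) = Add(Mul(352, Rational(25, 4)), 314) = Add(2200, 314) = 2514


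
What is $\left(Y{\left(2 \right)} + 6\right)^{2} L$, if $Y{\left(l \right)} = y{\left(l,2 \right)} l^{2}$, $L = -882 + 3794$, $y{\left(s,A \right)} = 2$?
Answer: $570752$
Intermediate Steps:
$L = 2912$
$Y{\left(l \right)} = 2 l^{2}$
$\left(Y{\left(2 \right)} + 6\right)^{2} L = \left(2 \cdot 2^{2} + 6\right)^{2} \cdot 2912 = \left(2 \cdot 4 + 6\right)^{2} \cdot 2912 = \left(8 + 6\right)^{2} \cdot 2912 = 14^{2} \cdot 2912 = 196 \cdot 2912 = 570752$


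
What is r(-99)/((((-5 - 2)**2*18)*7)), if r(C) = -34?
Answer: -17/3087 ≈ -0.0055070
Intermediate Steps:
r(-99)/((((-5 - 2)**2*18)*7)) = -34*1/(126*(-5 - 2)**2) = -34/(((-7)**2*18)*7) = -34/((49*18)*7) = -34/(882*7) = -34/6174 = -34*1/6174 = -17/3087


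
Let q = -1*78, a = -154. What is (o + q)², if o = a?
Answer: 53824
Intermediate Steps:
o = -154
q = -78
(o + q)² = (-154 - 78)² = (-232)² = 53824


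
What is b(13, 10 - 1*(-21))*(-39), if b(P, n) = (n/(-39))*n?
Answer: 961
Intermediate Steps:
b(P, n) = -n**2/39 (b(P, n) = (n*(-1/39))*n = (-n/39)*n = -n**2/39)
b(13, 10 - 1*(-21))*(-39) = -(10 - 1*(-21))**2/39*(-39) = -(10 + 21)**2/39*(-39) = -1/39*31**2*(-39) = -1/39*961*(-39) = -961/39*(-39) = 961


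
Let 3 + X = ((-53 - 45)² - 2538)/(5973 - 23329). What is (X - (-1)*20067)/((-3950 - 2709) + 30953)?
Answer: 174111859/210823332 ≈ 0.82587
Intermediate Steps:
X = -29567/8678 (X = -3 + ((-53 - 45)² - 2538)/(5973 - 23329) = -3 + ((-98)² - 2538)/(-17356) = -3 + (9604 - 2538)*(-1/17356) = -3 + 7066*(-1/17356) = -3 - 3533/8678 = -29567/8678 ≈ -3.4071)
(X - (-1)*20067)/((-3950 - 2709) + 30953) = (-29567/8678 - (-1)*20067)/((-3950 - 2709) + 30953) = (-29567/8678 - 1*(-20067))/(-6659 + 30953) = (-29567/8678 + 20067)/24294 = (174111859/8678)*(1/24294) = 174111859/210823332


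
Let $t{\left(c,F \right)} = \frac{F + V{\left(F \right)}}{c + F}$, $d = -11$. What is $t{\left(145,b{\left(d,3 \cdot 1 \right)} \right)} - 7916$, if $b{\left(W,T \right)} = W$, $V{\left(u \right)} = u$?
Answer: $- \frac{530383}{67} \approx -7916.2$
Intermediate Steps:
$t{\left(c,F \right)} = \frac{2 F}{F + c}$ ($t{\left(c,F \right)} = \frac{F + F}{c + F} = \frac{2 F}{F + c}$)
$t{\left(145,b{\left(d,3 \cdot 1 \right)} \right)} - 7916 = 2 \left(-11\right) \frac{1}{-11 + 145} - 7916 = 2 \left(-11\right) \frac{1}{134} - 7916 = - \frac{11}{67} - 7916 = - \frac{530383}{67}$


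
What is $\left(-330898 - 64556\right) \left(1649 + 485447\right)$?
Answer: $-192624061584$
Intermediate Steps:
$\left(-330898 - 64556\right) \left(1649 + 485447\right) = \left(-395454\right) 487096 = -192624061584$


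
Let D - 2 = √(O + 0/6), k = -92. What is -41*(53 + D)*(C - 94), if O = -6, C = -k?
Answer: 4510 + 82*I*√6 ≈ 4510.0 + 200.86*I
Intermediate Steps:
C = 92 (C = -1*(-92) = 92)
D = 2 + I*√6 (D = 2 + √(-6 + 0/6) = 2 + √(-6 + 0*(⅙)) = 2 + √(-6 + 0) = 2 + √(-6) = 2 + I*√6 ≈ 2.0 + 2.4495*I)
-41*(53 + D)*(C - 94) = -41*(53 + (2 + I*√6))*(92 - 94) = -41*(55 + I*√6)*(-2) = -41*(-110 - 2*I*√6) = 4510 + 82*I*√6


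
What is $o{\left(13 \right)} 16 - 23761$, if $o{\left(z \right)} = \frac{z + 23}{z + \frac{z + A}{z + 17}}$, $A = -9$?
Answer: $- \frac{4672277}{197} \approx -23717.0$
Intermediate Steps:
$o{\left(z \right)} = \frac{23 + z}{z + \frac{-9 + z}{17 + z}}$ ($o{\left(z \right)} = \frac{z + 23}{z + \frac{z - 9}{z + 17}} = \frac{23 + z}{z + \frac{-9 + z}{17 + z}}$)
$o{\left(13 \right)} 16 - 23761 = \frac{391 + 13^{2} + 40 \cdot 13}{-9 + 13^{2} + 18 \cdot 13} \cdot 16 - 23761 = \frac{391 + 169 + 520}{-9 + 169 + 234} \cdot 16 - 23761 = \frac{1}{394} \cdot 1080 \cdot 16 - 23761 = \frac{540}{197} \cdot 16 - 23761 = \frac{8640}{197} - 23761 = - \frac{4672277}{197}$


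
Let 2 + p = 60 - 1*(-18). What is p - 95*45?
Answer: -4199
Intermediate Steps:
p = 76 (p = -2 + (60 - 1*(-18)) = -2 + (60 + 18) = -2 + 78 = 76)
p - 95*45 = 76 - 95*45 = 76 - 4275 = -4199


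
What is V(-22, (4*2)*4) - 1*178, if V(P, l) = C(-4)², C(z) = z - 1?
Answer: -153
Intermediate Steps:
C(z) = -1 + z
V(P, l) = 25 (V(P, l) = (-1 - 4)² = (-5)² = 25)
V(-22, (4*2)*4) - 1*178 = 25 - 1*178 = 25 - 178 = -153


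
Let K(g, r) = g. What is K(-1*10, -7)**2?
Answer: 100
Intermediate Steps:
K(-1*10, -7)**2 = (-1*10)**2 = (-10)**2 = 100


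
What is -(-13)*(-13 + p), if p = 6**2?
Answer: 299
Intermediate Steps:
p = 36
-(-13)*(-13 + p) = -(-13)*(-13 + 36) = -(-13)*23 = -1*(-299) = 299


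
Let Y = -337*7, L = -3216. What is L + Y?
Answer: -5575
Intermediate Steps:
Y = -2359
L + Y = -3216 - 2359 = -5575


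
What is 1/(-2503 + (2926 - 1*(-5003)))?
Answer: 1/5426 ≈ 0.00018430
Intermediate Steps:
1/(-2503 + (2926 - 1*(-5003))) = 1/(-2503 + (2926 + 5003)) = 1/(-2503 + 7929) = 1/5426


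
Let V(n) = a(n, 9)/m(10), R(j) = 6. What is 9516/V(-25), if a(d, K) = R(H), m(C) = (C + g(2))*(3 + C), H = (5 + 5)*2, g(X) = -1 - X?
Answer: 144326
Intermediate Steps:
H = 20 (H = 10*2 = 20)
m(C) = (-3 + C)*(3 + C) (m(C) = (C + (-1 - 1*2))*(3 + C) = (C + (-1 - 2))*(3 + C) = (C - 3)*(3 + C) = (-3 + C)*(3 + C))
a(d, K) = 6
V(n) = 6/91 (V(n) = 6/(-9 + 10²) = 6/(-9 + 100) = 6/91)
9516/V(-25) = 9516/(6/91) = 9516*(91/6) = 144326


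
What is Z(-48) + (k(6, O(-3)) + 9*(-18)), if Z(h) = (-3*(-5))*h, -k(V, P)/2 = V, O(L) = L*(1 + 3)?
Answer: -894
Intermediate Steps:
O(L) = 4*L (O(L) = L*4 = 4*L)
k(V, P) = -2*V
Z(h) = 15*h
Z(-48) + (k(6, O(-3)) + 9*(-18)) = 15*(-48) + (-2*6 + 9*(-18)) = -720 + (-12 - 162) = -720 - 174 = -894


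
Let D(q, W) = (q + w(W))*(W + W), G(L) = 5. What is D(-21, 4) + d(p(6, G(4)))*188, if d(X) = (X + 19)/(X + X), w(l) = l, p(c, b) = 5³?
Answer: -3464/125 ≈ -27.712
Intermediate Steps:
p(c, b) = 125
D(q, W) = 2*W*(W + q) (D(q, W) = (q + W)*(W + W) = (W + q)*(2*W) = 2*W*(W + q))
d(X) = (19 + X)/(2*X) (d(X) = (19 + X)/((2*X)) = (19 + X)*(1/(2*X)) = (19 + X)/(2*X))
D(-21, 4) + d(p(6, G(4)))*188 = 2*4*(4 - 21) + ((½)*(19 + 125)/125)*188 = 2*4*(-17) + ((½)*(1/125)*144)*188 = -136 + (72/125)*188 = -136 + 13536/125 = -3464/125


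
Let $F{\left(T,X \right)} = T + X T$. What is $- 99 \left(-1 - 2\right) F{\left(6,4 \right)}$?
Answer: $8910$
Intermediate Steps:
$F{\left(T,X \right)} = T + T X$
$- 99 \left(-1 - 2\right) F{\left(6,4 \right)} = - 99 \left(-1 - 2\right) 6 \left(1 + 4\right) = - 99 \left(- 3 \cdot 6 \cdot 5\right) = - 99 \left(\left(-3\right) 30\right) = \left(-99\right) \left(-90\right) = 8910$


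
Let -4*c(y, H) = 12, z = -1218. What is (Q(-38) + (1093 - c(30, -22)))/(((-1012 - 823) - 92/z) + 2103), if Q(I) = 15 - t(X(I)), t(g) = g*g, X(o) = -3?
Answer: 335559/81629 ≈ 4.1108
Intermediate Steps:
c(y, H) = -3 (c(y, H) = -¼*12 = -3)
t(g) = g²
Q(I) = 6 (Q(I) = 15 - 1*(-3)² = 15 - 1*9 = 15 - 9 = 6)
(Q(-38) + (1093 - c(30, -22)))/(((-1012 - 823) - 92/z) + 2103) = (6 + (1093 - 1*(-3)))/(((-1012 - 823) - 92/(-1218)) + 2103) = (6 + (1093 + 3))/((-1835 - 92*(-1/1218)) + 2103) = (6 + 1096)/((-1835 + 46/609) + 2103) = 1102/(-1117469/609 + 2103) = 1102/(163258/609) = 1102*(609/163258) = 335559/81629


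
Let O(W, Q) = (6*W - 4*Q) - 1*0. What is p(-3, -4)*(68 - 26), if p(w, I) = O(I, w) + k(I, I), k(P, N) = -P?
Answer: -336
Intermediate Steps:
O(W, Q) = -4*Q + 6*W (O(W, Q) = (-4*Q + 6*W) + 0 = -4*Q + 6*W)
p(w, I) = -4*w + 5*I (p(w, I) = (-4*w + 6*I) - I = -4*w + 5*I)
p(-3, -4)*(68 - 26) = (-4*(-3) + 5*(-4))*(68 - 26) = (12 - 20)*42 = -8*42 = -336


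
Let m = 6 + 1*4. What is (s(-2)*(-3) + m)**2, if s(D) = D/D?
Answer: 49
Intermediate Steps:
s(D) = 1
m = 10 (m = 6 + 4 = 10)
(s(-2)*(-3) + m)**2 = (1*(-3) + 10)**2 = (-3 + 10)**2 = 7**2 = 49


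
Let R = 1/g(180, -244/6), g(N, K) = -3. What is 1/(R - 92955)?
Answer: -3/278866 ≈ -1.0758e-5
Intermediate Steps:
R = -1/3 (R = 1/(-3) = -1/3 ≈ -0.33333)
1/(R - 92955) = 1/(-1/3 - 92955) = 1/(-278866/3) = -3/278866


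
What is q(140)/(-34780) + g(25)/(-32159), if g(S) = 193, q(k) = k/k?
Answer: -6744699/1118490020 ≈ -0.0060302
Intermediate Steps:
q(k) = 1
q(140)/(-34780) + g(25)/(-32159) = 1/(-34780) + 193/(-32159) = 1*(-1/34780) + 193*(-1/32159) = -1/34780 - 193/32159 = -6744699/1118490020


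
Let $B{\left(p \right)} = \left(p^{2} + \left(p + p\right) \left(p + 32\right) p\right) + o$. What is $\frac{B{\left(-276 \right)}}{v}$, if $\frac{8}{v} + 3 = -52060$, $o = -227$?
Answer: $\frac{1931429998157}{8} \approx 2.4143 \cdot 10^{11}$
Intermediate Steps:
$v = - \frac{8}{52063}$ ($v = \frac{8}{-3 - 52060} = \frac{8}{-52063} = 8 \left(- \frac{1}{52063}\right) = - \frac{8}{52063} \approx -0.00015366$)
$B{\left(p \right)} = -227 + p^{2} + 2 p^{2} \left(32 + p\right)$ ($B{\left(p \right)} = \left(p^{2} + \left(p + p\right) \left(p + 32\right) p\right) - 227 = \left(p^{2} + 2 p \left(32 + p\right) p\right) - 227 = \left(p^{2} + 2 p^{2} \left(32 + p\right)\right) - 227 = -227 + p^{2} + 2 p^{2} \left(32 + p\right)$)
$\frac{B{\left(-276 \right)}}{v} = \frac{-227 + 2 \left(-276\right)^{3} + 65 \left(-276\right)^{2}}{- \frac{8}{52063}} = \left(-227 + 2 \left(-21024576\right) + 65 \cdot 76176\right) \left(- \frac{52063}{8}\right) = \left(-227 - 42049152 + 4951440\right) \left(- \frac{52063}{8}\right) = \left(-37097939\right) \left(- \frac{52063}{8}\right) = \frac{1931429998157}{8}$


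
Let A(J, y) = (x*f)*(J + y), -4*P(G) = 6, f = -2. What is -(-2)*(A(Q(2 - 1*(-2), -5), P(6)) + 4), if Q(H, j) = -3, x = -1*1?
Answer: -10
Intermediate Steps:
x = -1
P(G) = -3/2 (P(G) = -1/4*6 = -3/2)
A(J, y) = 2*J + 2*y (A(J, y) = (-1*(-2))*(J + y) = 2*(J + y) = 2*J + 2*y)
-(-2)*(A(Q(2 - 1*(-2), -5), P(6)) + 4) = -(-2)*((2*(-3) + 2*(-3/2)) + 4) = -(-2)*((-6 - 3) + 4) = -(-2)*(-9 + 4) = -(-2)*(-5) = -1*10 = -10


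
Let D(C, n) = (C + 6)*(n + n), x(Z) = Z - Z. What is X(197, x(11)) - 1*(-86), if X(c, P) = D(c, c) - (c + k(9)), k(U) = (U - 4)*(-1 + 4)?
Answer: 79856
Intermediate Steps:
x(Z) = 0
D(C, n) = 2*n*(6 + C) (D(C, n) = (6 + C)*(2*n) = 2*n*(6 + C))
k(U) = -12 + 3*U (k(U) = (-4 + U)*3 = -12 + 3*U)
X(c, P) = -15 - c + 2*c*(6 + c) (X(c, P) = 2*c*(6 + c) - (c + (-12 + 3*9)) = 2*c*(6 + c) - (c + (-12 + 27)) = 2*c*(6 + c) - (c + 15) = 2*c*(6 + c) - (15 + c) = 2*c*(6 + c) + (-15 - c) = -15 - c + 2*c*(6 + c))
X(197, x(11)) - 1*(-86) = (-15 - 1*197 + 2*197*(6 + 197)) - 1*(-86) = (-15 - 197 + 2*197*203) + 86 = (-15 - 197 + 79982) + 86 = 79770 + 86 = 79856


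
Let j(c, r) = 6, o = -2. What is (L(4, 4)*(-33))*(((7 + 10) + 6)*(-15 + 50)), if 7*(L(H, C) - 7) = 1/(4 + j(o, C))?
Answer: -372669/2 ≈ -1.8633e+5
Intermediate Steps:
L(H, C) = 491/70 (L(H, C) = 7 + 1/(7*(4 + 6)) = 7 + (⅐)/10 = 7 + (⅐)*(⅒) = 7 + 1/70 = 491/70)
(L(4, 4)*(-33))*(((7 + 10) + 6)*(-15 + 50)) = ((491/70)*(-33))*(((7 + 10) + 6)*(-15 + 50)) = -16203*(17 + 6)*35/70 = -372669*35/70 = -16203/70*805 = -372669/2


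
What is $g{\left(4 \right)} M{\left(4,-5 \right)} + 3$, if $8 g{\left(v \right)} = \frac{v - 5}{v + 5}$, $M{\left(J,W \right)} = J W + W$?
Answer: $\frac{241}{72} \approx 3.3472$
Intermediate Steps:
$M{\left(J,W \right)} = W + J W$
$g{\left(v \right)} = \frac{-5 + v}{8 \left(5 + v\right)}$ ($g{\left(v \right)} = \frac{\left(v - 5\right) \frac{1}{v + 5}}{8} = \frac{\left(-5 + v\right) \frac{1}{5 + v}}{8} = \frac{\frac{1}{5 + v} \left(-5 + v\right)}{8} = \frac{-5 + v}{8 \left(5 + v\right)}$)
$g{\left(4 \right)} M{\left(4,-5 \right)} + 3 = \frac{-5 + 4}{8 \left(5 + 4\right)} \left(- 5 \left(1 + 4\right)\right) + 3 = \frac{1}{8} \cdot \frac{1}{9} \left(-1\right) \left(\left(-5\right) 5\right) + 3 = \frac{1}{8} \cdot \frac{1}{9} \left(-1\right) \left(-25\right) + 3 = \left(- \frac{1}{72}\right) \left(-25\right) + 3 = \frac{25}{72} + 3 = \frac{241}{72}$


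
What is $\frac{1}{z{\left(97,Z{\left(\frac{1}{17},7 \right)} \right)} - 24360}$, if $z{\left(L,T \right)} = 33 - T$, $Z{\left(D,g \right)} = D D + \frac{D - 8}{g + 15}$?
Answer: $- \frac{6358}{154668793} \approx -4.1107 \cdot 10^{-5}$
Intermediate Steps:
$Z{\left(D,g \right)} = D^{2} + \frac{-8 + D}{15 + g}$
$\frac{1}{z{\left(97,Z{\left(\frac{1}{17},7 \right)} \right)} - 24360} = \frac{1}{\left(33 - \frac{-8 + \frac{1}{17} + 15 \left(\frac{1}{17}\right)^{2} + 7 \left(\frac{1}{17}\right)^{2}}{15 + 7}\right) - 24360} = \frac{1}{\left(33 - \frac{-8 + \frac{1}{17} + \frac{15}{289} + \frac{7}{289}}{22}\right) - 24360} = \frac{1}{\left(33 - \frac{1}{22} \left(- \frac{2273}{289}\right)\right) - 24360} = \frac{1}{\left(33 - - \frac{2273}{6358}\right) - 24360} = \frac{1}{\left(33 + \frac{2273}{6358}\right) - 24360} = \frac{1}{\frac{212087}{6358} - 24360} = \frac{1}{- \frac{154668793}{6358}} = - \frac{6358}{154668793}$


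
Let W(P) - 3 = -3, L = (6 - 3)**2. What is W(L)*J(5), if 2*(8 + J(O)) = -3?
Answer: 0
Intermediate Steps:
J(O) = -19/2 (J(O) = -8 + (1/2)*(-3) = -8 - 3/2 = -19/2)
L = 9 (L = 3**2 = 9)
W(P) = 0 (W(P) = 3 - 3 = 0)
W(L)*J(5) = 0*(-19/2) = 0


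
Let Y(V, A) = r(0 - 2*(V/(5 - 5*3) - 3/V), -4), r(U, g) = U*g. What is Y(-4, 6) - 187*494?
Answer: -461844/5 ≈ -92369.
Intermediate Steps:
Y(V, A) = -24/V - 4*V/5 (Y(V, A) = (0 - 2*(V/(5 - 5*3) - 3/V))*(-4) = (0 - 2*(V/(5 - 15) - 3/V))*(-4) = (0 - 2*(V/(-10) - 3/V))*(-4) = (0 - 2*(V*(-⅒) - 3/V))*(-4) = (0 - 2*(-V/10 - 3/V))*(-4) = (0 - 2*(-3/V - V/10))*(-4) = (0 + (6/V + V/5))*(-4) = (6/V + V/5)*(-4) = -24/V - 4*V/5)
Y(-4, 6) - 187*494 = (-24/(-4) - ⅘*(-4)) - 187*494 = (-24*(-¼) + 16/5) - 92378 = (6 + 16/5) - 92378 = 46/5 - 92378 = -461844/5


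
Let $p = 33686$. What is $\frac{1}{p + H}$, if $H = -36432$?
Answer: $- \frac{1}{2746} \approx -0.00036417$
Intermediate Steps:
$\frac{1}{p + H} = \frac{1}{33686 - 36432} = \frac{1}{-2746} = - \frac{1}{2746}$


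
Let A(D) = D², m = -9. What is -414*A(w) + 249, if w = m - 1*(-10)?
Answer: -165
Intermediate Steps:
w = 1 (w = -9 - 1*(-10) = -9 + 10 = 1)
-414*A(w) + 249 = -414*1² + 249 = -414*1 + 249 = -414 + 249 = -165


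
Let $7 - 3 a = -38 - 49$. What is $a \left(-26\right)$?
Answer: $- \frac{2444}{3} \approx -814.67$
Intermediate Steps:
$a = \frac{94}{3}$ ($a = \frac{7}{3} - \frac{-38 - 49}{3} = \frac{7}{3} - -29 = \frac{7}{3} + 29 = \frac{94}{3} \approx 31.333$)
$a \left(-26\right) = \frac{94}{3} \left(-26\right) = - \frac{2444}{3}$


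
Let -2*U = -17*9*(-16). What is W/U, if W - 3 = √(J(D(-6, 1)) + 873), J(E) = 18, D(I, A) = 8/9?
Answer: -1/408 - √11/136 ≈ -0.026838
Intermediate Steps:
D(I, A) = 8/9 (D(I, A) = 8*(⅑) = 8/9)
W = 3 + 9*√11 (W = 3 + √(18 + 873) = 3 + √891 = 3 + 9*√11 ≈ 32.850)
U = -1224 (U = -(-17*9)*(-16)/2 = -(-153)*(-16)/2 = -½*2448 = -1224)
W/U = (3 + 9*√11)/(-1224) = (3 + 9*√11)*(-1/1224) = -1/408 - √11/136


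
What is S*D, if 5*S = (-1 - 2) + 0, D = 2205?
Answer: -1323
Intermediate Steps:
S = -3/5 (S = ((-1 - 2) + 0)/5 = (-3 + 0)/5 = (1/5)*(-3) = -3/5 ≈ -0.60000)
S*D = -3/5*2205 = -1323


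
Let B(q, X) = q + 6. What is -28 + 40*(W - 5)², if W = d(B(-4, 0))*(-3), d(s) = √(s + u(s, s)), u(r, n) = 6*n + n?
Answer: 11532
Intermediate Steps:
B(q, X) = 6 + q
u(r, n) = 7*n
d(s) = 2*√2*√s (d(s) = √(s + 7*s) = √(8*s) = 2*√2*√s)
W = -12 (W = (2*√2*√(6 - 4))*(-3) = (2*√2*√2)*(-3) = 4*(-3) = -12)
-28 + 40*(W - 5)² = -28 + 40*(-12 - 5)² = -28 + 40*(-17)² = -28 + 40*289 = -28 + 11560 = 11532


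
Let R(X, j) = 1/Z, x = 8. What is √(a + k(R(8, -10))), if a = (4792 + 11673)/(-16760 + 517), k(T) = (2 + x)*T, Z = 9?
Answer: √169015/1317 ≈ 0.31216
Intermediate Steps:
R(X, j) = ⅑ (R(X, j) = 1/9 = ⅑)
k(T) = 10*T (k(T) = (2 + 8)*T = 10*T)
a = -445/439 (a = 16465/(-16243) = 16465*(-1/16243) = -445/439 ≈ -1.0137)
√(a + k(R(8, -10))) = √(-445/439 + 10*(⅑)) = √(-445/439 + 10/9) = √(385/3951) = √169015/1317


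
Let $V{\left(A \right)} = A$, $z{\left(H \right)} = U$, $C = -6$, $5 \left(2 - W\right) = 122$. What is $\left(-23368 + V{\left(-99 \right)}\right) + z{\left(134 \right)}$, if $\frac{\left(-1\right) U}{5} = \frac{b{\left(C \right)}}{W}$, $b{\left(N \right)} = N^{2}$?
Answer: $- \frac{656851}{28} \approx -23459.0$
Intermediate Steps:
$W = - \frac{112}{5}$ ($W = 2 - \frac{122}{5} = - \frac{112}{5} \approx -22.4$)
$U = \frac{225}{28}$ ($U = - 5 \frac{\left(-6\right)^{2}}{- \frac{112}{5}} = - 5 \cdot 36 \left(- \frac{5}{112}\right) = \left(-5\right) \left(- \frac{45}{28}\right) = \frac{225}{28} \approx 8.0357$)
$z{\left(H \right)} = \frac{225}{28}$
$\left(-23368 + V{\left(-99 \right)}\right) + z{\left(134 \right)} = \left(-23368 - 99\right) + \frac{225}{28} = -23467 + \frac{225}{28} = - \frac{656851}{28}$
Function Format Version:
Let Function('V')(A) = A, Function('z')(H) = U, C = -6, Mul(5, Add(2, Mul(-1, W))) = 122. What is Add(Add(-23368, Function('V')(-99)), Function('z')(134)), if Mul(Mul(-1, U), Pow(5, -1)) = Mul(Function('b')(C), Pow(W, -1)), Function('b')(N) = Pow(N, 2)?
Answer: Rational(-656851, 28) ≈ -23459.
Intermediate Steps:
W = Rational(-112, 5) (W = Add(2, Mul(Rational(-1, 5), 122)) = Add(2, Rational(-122, 5)) = Rational(-112, 5) ≈ -22.400)
U = Rational(225, 28) (U = Mul(-5, Mul(Pow(-6, 2), Pow(Rational(-112, 5), -1))) = Mul(-5, Mul(36, Rational(-5, 112))) = Mul(-5, Rational(-45, 28)) = Rational(225, 28) ≈ 8.0357)
Function('z')(H) = Rational(225, 28)
Add(Add(-23368, Function('V')(-99)), Function('z')(134)) = Add(Add(-23368, -99), Rational(225, 28)) = Add(-23467, Rational(225, 28)) = Rational(-656851, 28)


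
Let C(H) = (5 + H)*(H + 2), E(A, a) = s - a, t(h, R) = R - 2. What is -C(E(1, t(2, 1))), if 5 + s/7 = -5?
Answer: -4288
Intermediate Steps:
t(h, R) = -2 + R
s = -70 (s = -35 + 7*(-5) = -35 - 35 = -70)
E(A, a) = -70 - a
C(H) = (2 + H)*(5 + H) (C(H) = (5 + H)*(2 + H) = (2 + H)*(5 + H))
-C(E(1, t(2, 1))) = -(10 + (-70 - (-2 + 1))² + 7*(-70 - (-2 + 1))) = -(10 + (-70 - 1*(-1))² + 7*(-70 - 1*(-1))) = -(10 + (-70 + 1)² + 7*(-70 + 1)) = -(10 + (-69)² + 7*(-69)) = -(10 + 4761 - 483) = -1*4288 = -4288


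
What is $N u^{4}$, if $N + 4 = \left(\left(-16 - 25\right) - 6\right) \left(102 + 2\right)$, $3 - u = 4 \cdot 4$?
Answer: $-139720412$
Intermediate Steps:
$u = -13$ ($u = 3 - 4 \cdot 4 = 3 - 16 = -13$)
$N = -4892$ ($N = -4 + \left(\left(-16 - 25\right) - 6\right) \left(102 + 2\right) = -4 + \left(\left(-16 - 25\right) - 6\right) 104 = -4 + \left(-41 - 6\right) 104 = -4 - 4888 = -4892$)
$N u^{4} = - 4892 \left(-13\right)^{4} = \left(-4892\right) 28561 = -139720412$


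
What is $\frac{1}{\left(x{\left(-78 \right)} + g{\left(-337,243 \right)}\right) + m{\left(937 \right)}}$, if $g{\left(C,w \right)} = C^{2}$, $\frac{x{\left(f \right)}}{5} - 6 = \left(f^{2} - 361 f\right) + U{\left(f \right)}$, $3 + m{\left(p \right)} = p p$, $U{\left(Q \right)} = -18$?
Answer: $\frac{1}{1162685} \approx 8.6008 \cdot 10^{-7}$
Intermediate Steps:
$m{\left(p \right)} = -3 + p^{2}$ ($m{\left(p \right)} = -3 + p p = -3 + p^{2}$)
$x{\left(f \right)} = -60 - 1805 f + 5 f^{2}$ ($x{\left(f \right)} = 30 + 5 \left(\left(f^{2} - 361 f\right) - 18\right) = 30 + 5 \left(-18 + f^{2} - 361 f\right) = 30 - \left(90 - 5 f^{2} + 1805 f\right) = -60 - 1805 f + 5 f^{2}$)
$\frac{1}{\left(x{\left(-78 \right)} + g{\left(-337,243 \right)}\right) + m{\left(937 \right)}} = \frac{1}{\left(\left(-60 - -140790 + 5 \left(-78\right)^{2}\right) + \left(-337\right)^{2}\right) - \left(3 - 937^{2}\right)} = \frac{1}{\left(\left(-60 + 140790 + 5 \cdot 6084\right) + 113569\right) + \left(-3 + 877969\right)} = \frac{1}{\left(\left(-60 + 140790 + 30420\right) + 113569\right) + 877966} = \frac{1}{\left(171150 + 113569\right) + 877966} = \frac{1}{284719 + 877966} = \frac{1}{1162685}$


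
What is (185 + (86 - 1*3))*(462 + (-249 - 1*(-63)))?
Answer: 73968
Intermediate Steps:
(185 + (86 - 1*3))*(462 + (-249 - 1*(-63))) = (185 + (86 - 3))*(462 + (-249 + 63)) = (185 + 83)*(462 - 186) = 268*276 = 73968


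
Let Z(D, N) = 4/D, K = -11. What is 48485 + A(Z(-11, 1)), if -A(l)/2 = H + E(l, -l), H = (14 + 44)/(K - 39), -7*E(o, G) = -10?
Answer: 8484781/175 ≈ 48484.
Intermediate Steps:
E(o, G) = 10/7 (E(o, G) = -⅐*(-10) = 10/7)
H = -29/25 (H = (14 + 44)/(-11 - 39) = 58/(-50) = 58*(-1/50) = -29/25 ≈ -1.1600)
A(l) = -94/175 (A(l) = -2*(-29/25 + 10/7) = -2*47/175 = -94/175)
48485 + A(Z(-11, 1)) = 48485 - 94/175 = 8484781/175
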